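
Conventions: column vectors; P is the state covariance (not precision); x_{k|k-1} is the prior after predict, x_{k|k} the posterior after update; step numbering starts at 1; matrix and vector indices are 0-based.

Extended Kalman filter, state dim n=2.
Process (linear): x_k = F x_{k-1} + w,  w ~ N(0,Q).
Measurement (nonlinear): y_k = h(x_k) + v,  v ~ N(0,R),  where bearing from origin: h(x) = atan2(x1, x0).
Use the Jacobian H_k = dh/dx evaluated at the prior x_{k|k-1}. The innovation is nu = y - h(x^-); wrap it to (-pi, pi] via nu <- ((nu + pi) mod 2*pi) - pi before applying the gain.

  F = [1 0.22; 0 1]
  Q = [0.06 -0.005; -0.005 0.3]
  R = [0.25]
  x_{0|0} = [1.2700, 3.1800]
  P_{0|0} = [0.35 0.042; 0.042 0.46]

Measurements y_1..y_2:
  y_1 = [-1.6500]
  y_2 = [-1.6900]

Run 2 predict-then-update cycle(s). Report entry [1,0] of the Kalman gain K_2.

K[1,0] = 0.5506

step 1: x^-=[1.9696, 3.1800]  P^-=[0.4507 0.1382; 0.1382 0.7600]  H_jac=[-0.2273 0.1408]  S=[0.2795]  K=[-0.2969; 0.2704]  nu=[-2.6663]  x^+=[2.7613, 2.4591]  P^+=[0.4261 0.1606; 0.1606 0.7396]
step 2: x^-=[3.3023, 2.4591]  P^-=[0.5926 0.3183; 0.3183 1.0396]  H_jac=[-0.1451 0.1948]  S=[0.2839]  K=[-0.0843; 0.5506]  nu=[-2.3301]  x^+=[3.4988, 1.1761]  P^+=[0.5906 0.3315; 0.3315 0.9535]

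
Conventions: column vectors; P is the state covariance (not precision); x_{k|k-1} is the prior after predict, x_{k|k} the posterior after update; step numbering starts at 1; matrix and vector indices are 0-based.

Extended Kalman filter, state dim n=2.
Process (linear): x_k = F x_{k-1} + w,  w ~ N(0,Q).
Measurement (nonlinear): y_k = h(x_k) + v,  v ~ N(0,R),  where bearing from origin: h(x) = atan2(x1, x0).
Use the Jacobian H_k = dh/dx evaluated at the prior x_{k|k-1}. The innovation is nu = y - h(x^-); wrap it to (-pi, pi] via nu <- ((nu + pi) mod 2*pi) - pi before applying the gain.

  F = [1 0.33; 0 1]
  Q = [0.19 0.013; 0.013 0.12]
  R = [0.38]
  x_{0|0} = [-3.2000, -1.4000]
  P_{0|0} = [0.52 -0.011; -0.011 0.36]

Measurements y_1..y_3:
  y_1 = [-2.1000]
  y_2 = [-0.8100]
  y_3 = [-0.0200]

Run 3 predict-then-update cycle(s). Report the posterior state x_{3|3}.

x_post = [-4.4701, -2.6048]

step 1: x^-=[-3.6620, -1.4000]  P^-=[0.7419 0.1208; 0.1208 0.4800]  H_jac=[0.0911 -0.2383]  S=[0.4082]  K=[0.0951; -0.2532]  nu=[0.6764]  x^+=[-3.5977, -1.5713]  P^+=[0.7383 0.1306; 0.1306 0.4538]
step 2: x^-=[-4.1162, -1.5713]  P^-=[1.0639 0.2934; 0.2934 0.5738]  H_jac=[0.0809 -0.2120]  S=[0.4027]  K=[0.0594; -0.2432]  nu=[1.9669]  x^+=[-3.9995, -2.0496]  P^+=[1.0625 0.2992; 0.2992 0.5500]
step 3: x^-=[-4.6758, -2.0496]  P^-=[1.5098 0.4937; 0.4937 0.6700]  H_jac=[0.0786 -0.1794]  S=[0.3970]  K=[0.0760; -0.2050]  nu=[2.7085]  x^+=[-4.4701, -2.6048]  P^+=[1.5075 0.4999; 0.4999 0.6533]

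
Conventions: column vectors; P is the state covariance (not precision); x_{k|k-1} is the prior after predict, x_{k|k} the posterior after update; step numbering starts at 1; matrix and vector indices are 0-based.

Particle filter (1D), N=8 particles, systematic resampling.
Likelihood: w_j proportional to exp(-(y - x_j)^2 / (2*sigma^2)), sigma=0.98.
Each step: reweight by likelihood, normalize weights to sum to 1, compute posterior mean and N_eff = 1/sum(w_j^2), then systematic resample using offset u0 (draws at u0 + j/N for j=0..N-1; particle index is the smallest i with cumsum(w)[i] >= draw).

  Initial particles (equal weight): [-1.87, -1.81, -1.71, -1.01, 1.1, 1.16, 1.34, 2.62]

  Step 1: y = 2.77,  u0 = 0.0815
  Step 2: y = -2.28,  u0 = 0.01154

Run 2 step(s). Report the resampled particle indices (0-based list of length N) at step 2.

step 1: w=[0.0000, 0.0000, 0.0000, 0.0003, 0.1281, 0.1419, 0.1887, 0.5409]  mean=1.9752  Neff=2.7419  idx=[4, 5, 6, 6, 7, 7, 7, 7]
step 2: w=[0.3777, 0.3052, 0.1575, 0.1575, 0.0005, 0.0005, 0.0005, 0.0005]  mean=1.1972  Neff=3.5040  idx=[0, 0, 0, 1, 1, 1, 2, 3]

resampled_idx = [0, 0, 0, 1, 1, 1, 2, 3]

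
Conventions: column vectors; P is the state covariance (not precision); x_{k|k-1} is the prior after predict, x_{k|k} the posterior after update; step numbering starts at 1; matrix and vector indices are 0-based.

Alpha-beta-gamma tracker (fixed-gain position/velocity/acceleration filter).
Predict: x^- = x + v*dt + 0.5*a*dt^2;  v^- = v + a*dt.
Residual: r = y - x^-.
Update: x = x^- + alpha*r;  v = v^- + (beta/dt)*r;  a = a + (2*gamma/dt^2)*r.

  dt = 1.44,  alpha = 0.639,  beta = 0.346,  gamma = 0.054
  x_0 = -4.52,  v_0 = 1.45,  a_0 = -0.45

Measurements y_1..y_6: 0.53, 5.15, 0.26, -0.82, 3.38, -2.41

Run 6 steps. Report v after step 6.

v_post = -1.8300

step 1: x_pred=-2.8986  r=3.4286  x^+=-0.7077  v^+=1.6258  a^+=-0.2714
step 2: x_pred=1.3520  r=3.7980  x^+=3.7789  v^+=2.1475  a^+=-0.0736
step 3: x_pred=6.7950  r=-6.5350  x^+=2.6191  v^+=0.4713  a^+=-0.4140
step 4: x_pred=2.8686  r=-3.6886  x^+=0.5116  v^+=-1.0111  a^+=-0.6061
step 5: x_pred=-1.5729  r=4.9529  x^+=1.5920  v^+=-0.6939  a^+=-0.3481
step 6: x_pred=0.2319  r=-2.6419  x^+=-1.4563  v^+=-1.8300  a^+=-0.4857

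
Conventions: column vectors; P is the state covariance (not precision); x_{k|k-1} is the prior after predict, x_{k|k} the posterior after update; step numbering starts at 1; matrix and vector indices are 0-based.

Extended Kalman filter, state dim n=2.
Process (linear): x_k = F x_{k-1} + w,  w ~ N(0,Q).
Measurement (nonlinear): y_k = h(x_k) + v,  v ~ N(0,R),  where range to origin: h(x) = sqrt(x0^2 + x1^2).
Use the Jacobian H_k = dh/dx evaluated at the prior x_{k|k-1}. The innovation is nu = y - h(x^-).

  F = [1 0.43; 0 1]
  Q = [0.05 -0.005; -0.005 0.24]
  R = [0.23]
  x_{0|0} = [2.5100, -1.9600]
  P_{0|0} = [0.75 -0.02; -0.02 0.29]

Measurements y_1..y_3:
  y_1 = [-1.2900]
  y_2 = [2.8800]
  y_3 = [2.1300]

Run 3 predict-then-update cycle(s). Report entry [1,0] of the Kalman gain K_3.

K[1,0] = -0.5215

step 1: x^-=[1.6672, -1.9600]  P^-=[0.8364 0.0997; 0.0997 0.5300]  H_jac=[0.6479 -0.7617]  S=[0.7902]  K=[0.5897; -0.4291]  nu=[-3.8632]  x^+=[-0.6109, -0.3022]  P^+=[0.5616 0.2997; 0.2997 0.3845]
step 2: x^-=[-0.7408, -0.3022]  P^-=[0.9404 0.4600; 0.4600 0.6245]  H_jac=[-0.9259 -0.3777]  S=[1.4471]  K=[-0.7218; -0.4573]  nu=[2.0799]  x^+=[-2.2421, -1.2534]  P^+=[0.1865 -0.0177; -0.0177 0.3218]
step 3: x^-=[-2.7810, -1.2534]  P^-=[0.2808 0.1157; 0.1157 0.5618]  H_jac=[-0.9117 -0.4109]  S=[0.6449]  K=[-0.4707; -0.5215]  nu=[-0.9204]  x^+=[-2.3478, -0.7734]  P^+=[0.1379 -0.0426; -0.0426 0.3864]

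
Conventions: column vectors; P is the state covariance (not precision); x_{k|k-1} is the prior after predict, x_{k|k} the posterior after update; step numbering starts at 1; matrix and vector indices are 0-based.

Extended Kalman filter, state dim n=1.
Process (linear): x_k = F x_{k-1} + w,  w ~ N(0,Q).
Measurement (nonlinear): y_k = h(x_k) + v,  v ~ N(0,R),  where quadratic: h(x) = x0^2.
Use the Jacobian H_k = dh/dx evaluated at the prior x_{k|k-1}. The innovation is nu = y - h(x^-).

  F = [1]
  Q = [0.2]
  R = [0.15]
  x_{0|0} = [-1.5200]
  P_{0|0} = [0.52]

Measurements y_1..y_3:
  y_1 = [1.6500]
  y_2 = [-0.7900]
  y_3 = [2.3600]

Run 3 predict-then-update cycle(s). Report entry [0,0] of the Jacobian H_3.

step 1: x^-=[-1.5200]  P^-=[0.7200]  H_jac=[-3.0400]  S=[6.8040]  K=[-0.3217]  nu=[-0.6604]  x^+=[-1.3076]  P^+=[0.0159]
step 2: x^-=[-1.3076]  P^-=[0.2159]  H_jac=[-2.6151]  S=[1.6263]  K=[-0.3471]  nu=[-2.4997]  x^+=[-0.4398]  P^+=[0.0199]
step 3: x^-=[-0.4398]  P^-=[0.2199]  H_jac=[-0.8797]  S=[0.3202]  K=[-0.6042]  nu=[2.1665]  x^+=[-1.7489]  P^+=[0.1030]

H_jac[0,0] = -0.8797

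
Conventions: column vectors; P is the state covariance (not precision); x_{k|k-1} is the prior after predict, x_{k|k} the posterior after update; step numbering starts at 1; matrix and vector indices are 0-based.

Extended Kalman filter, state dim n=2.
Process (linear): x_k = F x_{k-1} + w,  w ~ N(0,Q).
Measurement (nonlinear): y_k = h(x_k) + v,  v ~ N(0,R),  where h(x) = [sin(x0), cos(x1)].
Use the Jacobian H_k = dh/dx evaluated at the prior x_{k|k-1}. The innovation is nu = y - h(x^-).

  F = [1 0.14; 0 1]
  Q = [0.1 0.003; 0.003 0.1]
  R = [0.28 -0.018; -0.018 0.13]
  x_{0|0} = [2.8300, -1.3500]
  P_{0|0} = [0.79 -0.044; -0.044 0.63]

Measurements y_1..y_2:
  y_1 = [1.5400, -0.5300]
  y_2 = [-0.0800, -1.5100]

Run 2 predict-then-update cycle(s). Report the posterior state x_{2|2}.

step 1: x^-=[2.6410, -1.3500]  P^-=[0.8900 0.0472; 0.0472 0.7300]  H_jac=[-0.8773 0.0000; 0.0000 0.9757]  S=[0.9650 -0.0584; -0.0584 0.8250]  K=[-0.8092 -0.0015; 0.0094 0.8640]  nu=[1.0601, -0.7490]  x^+=[1.7843, -1.9872]  P^+=[0.2582 0.0147; 0.0147 0.1149]
step 2: x^-=[1.5061, -1.9872]  P^-=[0.3646 0.0338; 0.0338 0.2149]  H_jac=[0.0647 0.0000; 0.0000 0.9145]  S=[0.2815 -0.0160; -0.0160 0.3098]  K=[0.0897 0.1045; 0.0440 0.6368]  nu=[-1.0779, -1.1055]  x^+=[1.2938, -2.7387]  P^+=[0.3593 0.0131; 0.0131 0.0897]

x_post = [1.2938, -2.7387]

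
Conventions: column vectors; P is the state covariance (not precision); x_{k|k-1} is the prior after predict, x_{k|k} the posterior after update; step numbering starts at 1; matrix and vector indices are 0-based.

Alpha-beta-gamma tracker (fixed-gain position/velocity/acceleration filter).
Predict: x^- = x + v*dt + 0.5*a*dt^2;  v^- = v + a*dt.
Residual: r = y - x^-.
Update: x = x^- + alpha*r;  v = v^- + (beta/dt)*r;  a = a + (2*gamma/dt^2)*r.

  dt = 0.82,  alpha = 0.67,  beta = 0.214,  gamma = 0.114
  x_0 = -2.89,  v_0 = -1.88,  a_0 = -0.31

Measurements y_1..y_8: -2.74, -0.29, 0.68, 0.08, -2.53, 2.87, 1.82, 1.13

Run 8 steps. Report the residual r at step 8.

step 1: x_pred=-4.5358  r=1.7958  x^+=-3.3326  v^+=-1.6655  a^+=0.2989
step 2: x_pred=-4.5979  r=4.3079  x^+=-1.7116  v^+=-0.2962  a^+=1.7597
step 3: x_pred=-1.3628  r=2.0428  x^+=0.0059  v^+=1.6799  a^+=2.4524
step 4: x_pred=2.2079  r=-2.1279  x^+=0.7822  v^+=3.1355  a^+=1.7308
step 5: x_pred=3.9352  r=-6.4652  x^+=-0.3965  v^+=2.8675  a^+=-0.4614
step 6: x_pred=1.7998  r=1.0702  x^+=2.5168  v^+=2.7685  a^+=-0.0985
step 7: x_pred=4.7539  r=-2.9339  x^+=2.7882  v^+=1.9220  a^+=-1.0933
step 8: x_pred=3.9967  r=-2.8667  x^+=2.0760  v^+=0.2774  a^+=-2.0654

resid = -2.8667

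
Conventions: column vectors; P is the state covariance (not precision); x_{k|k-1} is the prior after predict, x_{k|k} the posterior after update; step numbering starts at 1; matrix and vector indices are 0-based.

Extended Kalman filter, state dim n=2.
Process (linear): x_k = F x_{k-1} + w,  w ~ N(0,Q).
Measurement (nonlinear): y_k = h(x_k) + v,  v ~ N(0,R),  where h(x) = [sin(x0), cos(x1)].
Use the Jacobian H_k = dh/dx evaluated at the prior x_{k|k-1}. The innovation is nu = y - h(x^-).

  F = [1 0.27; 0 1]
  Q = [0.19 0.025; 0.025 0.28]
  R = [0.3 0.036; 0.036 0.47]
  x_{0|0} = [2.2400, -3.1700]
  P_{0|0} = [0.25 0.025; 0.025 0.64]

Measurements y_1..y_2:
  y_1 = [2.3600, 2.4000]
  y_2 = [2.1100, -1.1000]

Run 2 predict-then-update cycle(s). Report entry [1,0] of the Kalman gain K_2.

step 1: x^-=[1.3841, -3.1700]  P^-=[0.5002 0.2228; 0.2228 0.9200]  H_jac=[0.1856 0.0000; 0.0000 -0.0284]  S=[0.3172 0.0348; 0.0348 0.4707]  K=[0.2965 -0.0354; 0.1376 -0.0657]  nu=[1.3774, 3.3996]  x^+=[1.6723, -3.2038]  P^+=[0.4724 0.2096; 0.2096 0.9126]
step 2: x^-=[0.8072, -3.2038]  P^-=[0.8421 0.4810; 0.4810 1.1926]  H_jac=[0.6915 0.0000; 0.0000 -0.0622]  S=[0.7027 0.0153; 0.0153 0.4746]  K=[0.8307 -0.0898; 0.4771 -0.1717]  nu=[1.3876, -0.1019]  x^+=[1.9691, -2.5243]  P^+=[0.3557 0.1980; 0.1980 1.0212]

K[1,0] = 0.4771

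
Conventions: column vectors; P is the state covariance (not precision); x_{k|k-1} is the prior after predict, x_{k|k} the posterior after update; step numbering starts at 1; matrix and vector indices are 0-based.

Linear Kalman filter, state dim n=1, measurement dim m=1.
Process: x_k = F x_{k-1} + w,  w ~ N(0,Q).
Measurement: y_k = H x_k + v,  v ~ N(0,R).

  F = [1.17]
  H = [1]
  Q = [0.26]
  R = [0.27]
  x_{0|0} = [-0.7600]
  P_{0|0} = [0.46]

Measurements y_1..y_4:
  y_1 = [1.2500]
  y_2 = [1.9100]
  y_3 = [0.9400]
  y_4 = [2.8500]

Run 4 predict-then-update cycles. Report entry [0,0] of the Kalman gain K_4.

step 1: x^-=[-0.8892]  P^-=[0.8897]  S=[1.1597]  K=[0.7672]  nu=[2.1392]  x^+=[0.7520]  P^+=[0.2071]
step 2: x^-=[0.8798]  P^-=[0.5436]  S=[0.8136]  K=[0.6681]  nu=[1.0302]  x^+=[1.5681]  P^+=[0.1804]
step 3: x^-=[1.8347]  P^-=[0.5069]  S=[0.7769]  K=[0.6525]  nu=[-0.8947]  x^+=[1.2509]  P^+=[0.1762]
step 4: x^-=[1.4636]  P^-=[0.5012]  S=[0.7712]  K=[0.6499]  nu=[1.3864]  x^+=[2.3646]  P^+=[0.1755]

K[0,0] = 0.6499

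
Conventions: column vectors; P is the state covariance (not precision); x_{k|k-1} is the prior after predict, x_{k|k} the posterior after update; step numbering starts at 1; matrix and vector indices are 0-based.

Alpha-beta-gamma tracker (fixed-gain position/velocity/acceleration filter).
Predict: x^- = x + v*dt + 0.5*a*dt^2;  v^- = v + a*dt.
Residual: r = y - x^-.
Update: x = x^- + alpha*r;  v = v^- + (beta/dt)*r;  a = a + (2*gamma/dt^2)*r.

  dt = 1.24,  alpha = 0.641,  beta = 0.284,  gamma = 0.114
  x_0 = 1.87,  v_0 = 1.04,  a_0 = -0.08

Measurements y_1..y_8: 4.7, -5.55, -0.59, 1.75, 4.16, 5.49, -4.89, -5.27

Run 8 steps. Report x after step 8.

step 1: x_pred=3.0981  r=1.6019  x^+=4.1249  v^+=1.3077  a^+=0.1575
step 2: x_pred=5.8676  r=-11.4176  x^+=-1.4511  v^+=-1.1120  a^+=-1.5355
step 3: x_pred=-4.0104  r=3.4204  x^+=-1.8179  v^+=-2.2326  a^+=-1.0283
step 4: x_pred=-5.3769  r=7.1269  x^+=-0.8086  v^+=-1.8754  a^+=0.0285
step 5: x_pred=-3.1121  r=7.2721  x^+=1.5493  v^+=-0.1745  a^+=1.1068
step 6: x_pred=2.1838  r=3.3062  x^+=4.3031  v^+=1.9552  a^+=1.5971
step 7: x_pred=7.9553  r=-12.8453  x^+=-0.2785  v^+=0.9936  a^+=-0.3077
step 8: x_pred=0.7169  r=-5.9869  x^+=-3.1207  v^+=-0.7592  a^+=-1.1954

x_post = -3.1207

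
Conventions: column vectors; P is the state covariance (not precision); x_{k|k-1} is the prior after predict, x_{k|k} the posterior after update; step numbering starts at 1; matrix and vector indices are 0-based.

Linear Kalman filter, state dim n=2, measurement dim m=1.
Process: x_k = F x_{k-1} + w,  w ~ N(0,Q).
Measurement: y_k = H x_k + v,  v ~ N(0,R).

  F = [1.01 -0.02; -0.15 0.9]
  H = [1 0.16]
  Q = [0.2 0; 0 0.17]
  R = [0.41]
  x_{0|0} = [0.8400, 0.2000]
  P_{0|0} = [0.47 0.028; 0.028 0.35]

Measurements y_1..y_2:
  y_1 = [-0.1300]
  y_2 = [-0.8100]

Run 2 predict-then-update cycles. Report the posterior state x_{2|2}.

x_post = [-0.3146, 0.0171]

step 1: x^-=[0.8444, 0.0540]  P^-=[0.6785 -0.0520; -0.0520 0.4565]  S=[1.0835]  K=[0.6185; 0.0194]  nu=[-0.9830]  x^+=[0.2364, 0.0349]  P^+=[0.2640 -0.0650; -0.0650 0.4561]
step 2: x^-=[0.2381, -0.0041]  P^-=[0.4721 -0.1075; -0.1075 0.5629]  S=[0.8621]  K=[0.5277; -0.0202]  nu=[-1.0474]  x^+=[-0.3146, 0.0171]  P^+=[0.2321 -0.0983; -0.0983 0.5626]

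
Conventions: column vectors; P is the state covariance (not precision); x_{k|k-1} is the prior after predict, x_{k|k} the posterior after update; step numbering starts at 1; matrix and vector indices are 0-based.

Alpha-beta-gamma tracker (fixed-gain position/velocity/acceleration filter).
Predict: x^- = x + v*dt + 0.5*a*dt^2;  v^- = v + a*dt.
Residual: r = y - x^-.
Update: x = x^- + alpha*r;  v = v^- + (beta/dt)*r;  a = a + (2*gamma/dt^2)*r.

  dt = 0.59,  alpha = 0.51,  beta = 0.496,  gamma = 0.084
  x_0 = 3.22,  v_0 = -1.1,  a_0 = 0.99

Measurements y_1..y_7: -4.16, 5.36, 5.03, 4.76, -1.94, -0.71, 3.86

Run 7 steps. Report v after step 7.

v_post = -2.2940

step 1: x_pred=2.7433  r=-6.9033  x^+=-0.7774  v^+=-6.3194  a^+=-2.3417
step 2: x_pred=-4.9134  r=10.2734  x^+=0.3260  v^+=0.9356  a^+=2.6165
step 3: x_pred=1.3335  r=3.6965  x^+=3.2187  v^+=5.5869  a^+=4.4005
step 4: x_pred=7.2809  r=-2.5209  x^+=5.9952  v^+=6.0640  a^+=3.1838
step 5: x_pred=10.1271  r=-12.0671  x^+=3.9729  v^+=-2.2021  a^+=-2.6400
step 6: x_pred=2.2141  r=-2.9241  x^+=0.7228  v^+=-6.2180  a^+=-4.0512
step 7: x_pred=-3.6509  r=7.5109  x^+=0.1797  v^+=-2.2940  a^+=-0.4263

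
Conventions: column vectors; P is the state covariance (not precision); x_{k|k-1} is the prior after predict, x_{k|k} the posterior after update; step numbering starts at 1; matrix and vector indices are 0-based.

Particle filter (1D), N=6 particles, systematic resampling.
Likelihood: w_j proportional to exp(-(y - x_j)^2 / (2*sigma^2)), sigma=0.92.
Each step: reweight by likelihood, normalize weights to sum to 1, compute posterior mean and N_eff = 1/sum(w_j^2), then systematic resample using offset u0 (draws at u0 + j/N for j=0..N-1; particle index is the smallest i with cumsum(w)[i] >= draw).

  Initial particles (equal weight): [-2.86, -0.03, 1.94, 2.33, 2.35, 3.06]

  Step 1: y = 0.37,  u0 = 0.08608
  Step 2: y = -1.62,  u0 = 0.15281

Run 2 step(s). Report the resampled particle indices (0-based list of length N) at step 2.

step 1: w=[0.0015, 0.6685, 0.1713, 0.0760, 0.0725, 0.0102]  mean=0.6865  Neff=2.0520  idx=[1, 1, 1, 1, 2, 4]
step 2: w=[0.2498, 0.2498, 0.2498, 0.2498, 0.0006, 0.0001]  mean=-0.0285  Neff=4.0058  idx=[0, 1, 1, 2, 3, 3]

resampled_idx = [0, 1, 1, 2, 3, 3]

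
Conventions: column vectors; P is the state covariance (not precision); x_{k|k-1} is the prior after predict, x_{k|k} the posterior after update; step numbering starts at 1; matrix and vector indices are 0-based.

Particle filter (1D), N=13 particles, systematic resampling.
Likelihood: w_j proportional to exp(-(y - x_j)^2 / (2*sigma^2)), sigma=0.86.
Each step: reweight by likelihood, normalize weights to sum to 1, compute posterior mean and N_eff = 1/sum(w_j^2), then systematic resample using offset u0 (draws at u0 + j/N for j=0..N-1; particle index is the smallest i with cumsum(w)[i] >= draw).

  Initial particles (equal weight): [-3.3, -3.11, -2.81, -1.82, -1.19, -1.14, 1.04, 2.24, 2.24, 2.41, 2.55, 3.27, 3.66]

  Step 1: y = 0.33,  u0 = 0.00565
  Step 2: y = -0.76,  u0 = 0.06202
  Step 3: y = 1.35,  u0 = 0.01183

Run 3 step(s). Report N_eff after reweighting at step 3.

N_eff = 2.3086

step 1: w=[0.0001, 0.0002, 0.0009, 0.0301, 0.1435, 0.1588, 0.4867, 0.0581, 0.0581, 0.0367, 0.0244, 0.0020, 0.0004]  mean=0.5152  Neff=3.4213  idx=[3, 4, 4, 5, 5, 6, 6, 6, 6, 6, 6, 7, 8]
step 2: w=[0.0991, 0.1869, 0.1869, 0.1921, 0.1921, 0.0237, 0.0237, 0.0237, 0.0237, 0.0237, 0.0237, 0.0005, 0.0005]  mean=-0.9129  Neff=6.3781  idx=[0, 1, 1, 2, 2, 2, 3, 3, 4, 4, 4, 7, 10]
step 3: w=[0.0006, 0.0063, 0.0063, 0.0063, 0.0063, 0.0063, 0.0075, 0.0075, 0.0075, 0.0075, 0.0075, 0.4651, 0.4651]  mean=0.8860  Neff=2.3086  idx=[2, 11, 11, 11, 11, 11, 11, 12, 12, 12, 12, 12, 12]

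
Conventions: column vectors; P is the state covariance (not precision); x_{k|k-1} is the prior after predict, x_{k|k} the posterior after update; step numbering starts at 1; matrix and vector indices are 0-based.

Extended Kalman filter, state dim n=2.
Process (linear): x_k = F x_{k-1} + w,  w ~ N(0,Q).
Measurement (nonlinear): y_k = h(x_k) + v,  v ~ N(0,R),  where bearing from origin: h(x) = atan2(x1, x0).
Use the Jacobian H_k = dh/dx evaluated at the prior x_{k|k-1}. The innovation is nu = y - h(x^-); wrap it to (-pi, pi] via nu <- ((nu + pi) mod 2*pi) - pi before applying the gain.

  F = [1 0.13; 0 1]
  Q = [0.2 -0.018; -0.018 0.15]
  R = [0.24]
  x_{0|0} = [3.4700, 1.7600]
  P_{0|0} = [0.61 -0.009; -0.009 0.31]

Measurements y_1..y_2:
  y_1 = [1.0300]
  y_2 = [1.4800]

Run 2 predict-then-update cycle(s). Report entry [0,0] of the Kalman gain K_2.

step 1: x^-=[3.6988, 1.7600]  P^-=[0.8129 0.0133; 0.0133 0.4600]  H_jac=[-0.1049 0.2204]  S=[0.2707]  K=[-0.3042; 0.3695]  nu=[0.5859]  x^+=[3.5206, 1.9765]  P^+=[0.7879 0.0437; 0.0437 0.4230]
step 2: x^-=[3.7775, 1.9765]  P^-=[1.0064 0.0807; 0.0807 0.5730]  H_jac=[-0.1087 0.2078]  S=[0.2730]  K=[-0.3394; 0.4041]  nu=[0.9980]  x^+=[3.4388, 2.3797]  P^+=[0.9749 0.1182; 0.1182 0.5285]

K[0,0] = -0.3394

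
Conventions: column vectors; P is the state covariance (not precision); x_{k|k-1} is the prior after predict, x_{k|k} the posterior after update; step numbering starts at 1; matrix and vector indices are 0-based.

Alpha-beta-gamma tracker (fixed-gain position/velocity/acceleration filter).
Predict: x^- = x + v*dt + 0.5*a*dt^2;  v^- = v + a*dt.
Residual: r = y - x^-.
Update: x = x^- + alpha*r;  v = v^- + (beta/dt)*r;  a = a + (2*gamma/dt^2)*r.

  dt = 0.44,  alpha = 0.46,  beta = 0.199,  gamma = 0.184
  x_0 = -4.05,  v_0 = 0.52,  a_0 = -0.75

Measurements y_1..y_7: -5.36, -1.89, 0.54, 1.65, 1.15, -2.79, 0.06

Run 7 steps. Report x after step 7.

x_post = 2.9162

step 1: x_pred=-3.8938  r=-1.4662  x^+=-4.5683  v^+=-0.4731  a^+=-3.5370
step 2: x_pred=-5.1188  r=3.2288  x^+=-3.6336  v^+=-0.5691  a^+=2.6004
step 3: x_pred=-3.6322  r=4.1722  x^+=-1.7130  v^+=2.4621  a^+=10.5311
step 4: x_pred=0.3897  r=1.2603  x^+=0.9694  v^+=7.6658  a^+=12.9267
step 5: x_pred=5.5937  r=-4.4437  x^+=3.5496  v^+=11.3437  a^+=4.4800
step 6: x_pred=8.9745  r=-11.7645  x^+=3.5628  v^+=7.9942  a^+=-17.8822
step 7: x_pred=5.3493  r=-5.2893  x^+=2.9162  v^+=-2.2662  a^+=-27.9362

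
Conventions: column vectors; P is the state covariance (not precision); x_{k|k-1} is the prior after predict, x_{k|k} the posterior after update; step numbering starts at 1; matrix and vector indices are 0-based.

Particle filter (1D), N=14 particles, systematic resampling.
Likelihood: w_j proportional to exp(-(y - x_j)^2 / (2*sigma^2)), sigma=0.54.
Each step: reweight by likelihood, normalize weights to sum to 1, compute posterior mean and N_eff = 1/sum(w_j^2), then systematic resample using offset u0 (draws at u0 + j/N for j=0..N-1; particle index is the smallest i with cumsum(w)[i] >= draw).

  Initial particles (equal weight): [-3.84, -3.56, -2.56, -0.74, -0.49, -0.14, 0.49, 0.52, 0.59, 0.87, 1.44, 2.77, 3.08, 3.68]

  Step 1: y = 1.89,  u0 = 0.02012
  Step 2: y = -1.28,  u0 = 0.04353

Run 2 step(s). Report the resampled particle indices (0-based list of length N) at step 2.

resampled_idx = [0, 0, 0, 0, 0, 0, 0, 0, 0, 1, 1, 1, 1, 2]

step 1: w=[0.0000, 0.0000, 0.0000, 0.0000, 0.0000, 0.0006, 0.0255, 0.0294, 0.0405, 0.1233, 0.5185, 0.1945, 0.0647, 0.0030]  mean=1.6546  Neff=3.0373  idx=[6, 8, 9, 10, 10, 10, 10, 10, 10, 10, 10, 11, 11, 12]
step 2: w=[0.6177, 0.3309, 0.0480, 0.0004, 0.0004, 0.0004, 0.0004, 0.0004, 0.0004, 0.0004, 0.0004, 0.0000, 0.0000, 0.0000]  mean=0.5445  Neff=2.0266  idx=[0, 0, 0, 0, 0, 0, 0, 0, 0, 1, 1, 1, 1, 2]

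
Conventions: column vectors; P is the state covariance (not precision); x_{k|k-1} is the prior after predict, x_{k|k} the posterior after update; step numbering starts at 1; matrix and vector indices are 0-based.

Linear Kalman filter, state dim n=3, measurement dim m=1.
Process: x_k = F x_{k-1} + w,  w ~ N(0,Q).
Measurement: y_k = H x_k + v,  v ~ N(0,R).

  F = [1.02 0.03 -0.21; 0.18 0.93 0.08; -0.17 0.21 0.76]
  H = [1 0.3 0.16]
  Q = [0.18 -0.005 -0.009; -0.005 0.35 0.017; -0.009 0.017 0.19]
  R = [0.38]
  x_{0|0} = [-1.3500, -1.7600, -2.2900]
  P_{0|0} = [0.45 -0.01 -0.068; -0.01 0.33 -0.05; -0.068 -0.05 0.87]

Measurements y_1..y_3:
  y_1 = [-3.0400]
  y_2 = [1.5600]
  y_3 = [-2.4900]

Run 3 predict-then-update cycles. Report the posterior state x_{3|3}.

step 1: x^-=[-0.9489, -2.0630, -1.8805]  P^-=[0.7160 0.0693 -0.2800; 0.0693 0.6428 0.0772; -0.2800 0.0772 0.7224]  S=[1.1318]  K=[0.6114; 0.2426; -0.1248]  nu=[-1.1713]  x^+=[-1.6651, -2.3471, -1.7343]  P^+=[0.2929 -0.0985 -0.1936; -0.0985 0.5762 0.1115; -0.1936 0.1115 0.7048]
step 2: x^-=[-1.4046, -2.6213, -1.5279]  P^-=[0.5918 -0.0710 -0.3486; -0.0710 0.8404 0.2321; -0.3486 0.2321 0.7236]  S=[0.9341]  K=[0.5511; 0.2337; -0.1747]  nu=[3.9954]  x^+=[0.7971, -1.6876, -2.2261]  P^+=[0.3082 -0.1913 -0.2587; -0.1913 0.7894 0.2702; -0.2587 0.2702 0.6951]
step 3: x^-=[1.2299, -1.6041, -2.1817]  P^-=[0.6277 -0.1840 -0.4239; -0.1840 1.0159 0.3907; -0.4239 0.3907 0.8020]  S=[0.9111]  K=[0.5539; 0.2012; -0.1958]  nu=[-2.8896]  x^+=[-0.3706, -2.1854, -1.6159]  P^+=[0.3482 -0.2855 -0.3251; -0.2855 0.9790 0.4266; -0.3251 0.4266 0.7670]

x_post = [-0.3706, -2.1854, -1.6159]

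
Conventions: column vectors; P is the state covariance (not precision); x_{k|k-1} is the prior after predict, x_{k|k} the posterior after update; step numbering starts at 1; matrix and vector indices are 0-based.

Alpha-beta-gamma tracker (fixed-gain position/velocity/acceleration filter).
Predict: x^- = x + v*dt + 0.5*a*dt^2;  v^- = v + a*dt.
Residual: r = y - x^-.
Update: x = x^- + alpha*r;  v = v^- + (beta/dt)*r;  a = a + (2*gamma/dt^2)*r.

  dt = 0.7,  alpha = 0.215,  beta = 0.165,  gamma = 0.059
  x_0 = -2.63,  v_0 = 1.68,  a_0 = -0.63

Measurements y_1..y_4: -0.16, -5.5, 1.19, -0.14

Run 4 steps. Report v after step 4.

step 1: x_pred=-1.6083  r=1.4484  x^+=-1.2970  v^+=1.5804  a^+=-0.2812
step 2: x_pred=-0.2596  r=-5.2404  x^+=-1.3863  v^+=0.1483  a^+=-1.5432
step 3: x_pred=-1.6605  r=2.8505  x^+=-1.0477  v^+=-0.2600  a^+=-0.8567
step 4: x_pred=-1.4396  r=1.2996  x^+=-1.1602  v^+=-0.5534  a^+=-0.5438

v_post = -0.5534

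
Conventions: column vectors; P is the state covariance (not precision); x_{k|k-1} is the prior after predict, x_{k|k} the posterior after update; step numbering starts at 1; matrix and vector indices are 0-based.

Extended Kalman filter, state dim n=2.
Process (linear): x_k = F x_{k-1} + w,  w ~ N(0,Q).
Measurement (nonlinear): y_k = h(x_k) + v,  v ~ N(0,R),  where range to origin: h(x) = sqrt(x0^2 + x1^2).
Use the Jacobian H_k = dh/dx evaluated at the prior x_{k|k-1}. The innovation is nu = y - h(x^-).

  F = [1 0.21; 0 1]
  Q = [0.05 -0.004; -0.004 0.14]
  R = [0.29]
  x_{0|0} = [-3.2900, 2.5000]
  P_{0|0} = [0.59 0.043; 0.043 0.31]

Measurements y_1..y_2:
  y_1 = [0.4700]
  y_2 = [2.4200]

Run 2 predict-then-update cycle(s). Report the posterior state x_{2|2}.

step 1: x^-=[-2.7650, 2.5000]  P^-=[0.6717 0.1041; 0.1041 0.4500]  H_jac=[-0.7418 0.6707]  S=[0.7584]  K=[-0.5649; 0.2961]  nu=[-3.2576]  x^+=[-0.9247, 1.5354]  P^+=[0.4297 0.2310; 0.2310 0.3835]
step 2: x^-=[-0.6023, 1.5354]  P^-=[0.5936 0.3075; 0.3075 0.5235]  H_jac=[-0.3652 0.9309]  S=[0.6138]  K=[0.1132; 0.6111]  nu=[0.7707]  x^+=[-0.5150, 2.0063]  P^+=[0.5857 0.2650; 0.2650 0.2943]

x_post = [-0.5150, 2.0063]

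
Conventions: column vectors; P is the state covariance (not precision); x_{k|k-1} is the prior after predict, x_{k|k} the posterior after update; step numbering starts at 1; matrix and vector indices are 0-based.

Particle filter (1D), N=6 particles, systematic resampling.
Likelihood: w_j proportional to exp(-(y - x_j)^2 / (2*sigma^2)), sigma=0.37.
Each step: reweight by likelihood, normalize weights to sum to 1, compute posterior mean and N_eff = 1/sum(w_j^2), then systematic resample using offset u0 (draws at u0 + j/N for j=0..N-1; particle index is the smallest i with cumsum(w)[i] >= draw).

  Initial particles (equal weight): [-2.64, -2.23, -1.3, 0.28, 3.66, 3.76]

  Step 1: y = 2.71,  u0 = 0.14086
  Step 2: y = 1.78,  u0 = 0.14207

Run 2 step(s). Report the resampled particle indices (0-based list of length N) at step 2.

resampled_idx = [0, 1, 2, 2, 3, 5]

step 1: w=[0.0000, 0.0000, 0.0000, 0.0000, 0.6749, 0.3251]  mean=3.6925  Neff=1.7819  idx=[4, 4, 4, 4, 5, 5]
step 2: w=[0.2228, 0.2228, 0.2228, 0.2228, 0.0544, 0.0544]  mean=3.6709  Neff=4.8906  idx=[0, 1, 2, 2, 3, 5]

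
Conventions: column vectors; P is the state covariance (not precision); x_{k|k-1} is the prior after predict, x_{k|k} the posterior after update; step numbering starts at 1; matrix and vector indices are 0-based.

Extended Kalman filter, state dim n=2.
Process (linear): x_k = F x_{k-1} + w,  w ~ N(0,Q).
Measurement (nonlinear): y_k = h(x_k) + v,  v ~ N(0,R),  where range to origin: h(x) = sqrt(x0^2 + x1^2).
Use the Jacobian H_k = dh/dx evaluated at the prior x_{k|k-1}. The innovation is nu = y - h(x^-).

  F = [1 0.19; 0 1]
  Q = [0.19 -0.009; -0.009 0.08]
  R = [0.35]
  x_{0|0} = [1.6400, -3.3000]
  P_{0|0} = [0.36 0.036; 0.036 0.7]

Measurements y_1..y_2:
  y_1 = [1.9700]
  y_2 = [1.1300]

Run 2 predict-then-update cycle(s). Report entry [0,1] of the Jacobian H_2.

H_jac[0,1] = -0.9724

step 1: x^-=[1.0130, -3.3000]  P^-=[0.5889 0.1600; 0.1600 0.7800]  H_jac=[0.2935 -0.9560]  S=[1.0238]  K=[0.0194; -0.6825]  nu=[-1.4820]  x^+=[0.9842, -2.2886]  P^+=[0.5886 0.1736; 0.1736 0.3031]
step 2: x^-=[0.5494, -2.2886]  P^-=[0.8555 0.2222; 0.2222 0.3831]  H_jac=[0.2334 -0.9724]  S=[0.6580]  K=[-0.0248; -0.4874]  nu=[-1.2236]  x^+=[0.5798, -1.6922]  P^+=[0.8551 0.2142; 0.2142 0.2268]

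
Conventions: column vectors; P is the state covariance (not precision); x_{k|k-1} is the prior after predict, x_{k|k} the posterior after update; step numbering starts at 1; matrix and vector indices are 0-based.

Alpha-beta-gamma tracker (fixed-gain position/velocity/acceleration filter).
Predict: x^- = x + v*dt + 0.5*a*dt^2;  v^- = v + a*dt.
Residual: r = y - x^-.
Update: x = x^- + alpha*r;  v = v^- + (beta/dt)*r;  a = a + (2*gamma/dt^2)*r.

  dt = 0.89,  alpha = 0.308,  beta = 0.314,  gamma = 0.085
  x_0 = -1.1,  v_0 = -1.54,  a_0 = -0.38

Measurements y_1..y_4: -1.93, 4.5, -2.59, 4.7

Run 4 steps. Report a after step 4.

step 1: x_pred=-2.6211  r=0.6911  x^+=-2.4082  v^+=-1.6344  a^+=-0.2317
step 2: x_pred=-3.9546  r=8.4546  x^+=-1.3506  v^+=1.1423  a^+=1.5828
step 3: x_pred=0.2929  r=-2.8829  x^+=-0.5950  v^+=1.5339  a^+=0.9641
step 4: x_pred=1.1520  r=3.5480  x^+=2.2448  v^+=3.6437  a^+=1.7256

a_post = 1.7256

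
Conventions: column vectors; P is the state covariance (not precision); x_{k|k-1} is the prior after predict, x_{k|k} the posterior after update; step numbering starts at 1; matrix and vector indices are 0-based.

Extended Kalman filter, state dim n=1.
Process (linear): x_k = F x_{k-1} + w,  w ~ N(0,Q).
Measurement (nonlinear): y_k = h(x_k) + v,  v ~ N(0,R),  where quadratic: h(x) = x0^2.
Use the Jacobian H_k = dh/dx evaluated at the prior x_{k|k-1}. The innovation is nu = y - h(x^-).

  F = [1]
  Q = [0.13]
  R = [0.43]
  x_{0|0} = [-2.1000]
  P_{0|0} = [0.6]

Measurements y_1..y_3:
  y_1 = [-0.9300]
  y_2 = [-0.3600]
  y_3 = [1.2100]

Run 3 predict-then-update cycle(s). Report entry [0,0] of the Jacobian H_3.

step 1: x^-=[-2.1000]  P^-=[0.7300]  H_jac=[-4.2000]  S=[13.3072]  K=[-0.2304]  nu=[-5.3400]  x^+=[-0.8697]  P^+=[0.0236]
step 2: x^-=[-0.8697]  P^-=[0.1536]  H_jac=[-1.7393]  S=[0.8946]  K=[-0.2986]  nu=[-1.1163]  x^+=[-0.5363]  P^+=[0.0738]
step 3: x^-=[-0.5363]  P^-=[0.2038]  H_jac=[-1.0727]  S=[0.6645]  K=[-0.3290]  nu=[0.9224]  x^+=[-0.8398]  P^+=[0.1319]

H_jac[0,0] = -1.0727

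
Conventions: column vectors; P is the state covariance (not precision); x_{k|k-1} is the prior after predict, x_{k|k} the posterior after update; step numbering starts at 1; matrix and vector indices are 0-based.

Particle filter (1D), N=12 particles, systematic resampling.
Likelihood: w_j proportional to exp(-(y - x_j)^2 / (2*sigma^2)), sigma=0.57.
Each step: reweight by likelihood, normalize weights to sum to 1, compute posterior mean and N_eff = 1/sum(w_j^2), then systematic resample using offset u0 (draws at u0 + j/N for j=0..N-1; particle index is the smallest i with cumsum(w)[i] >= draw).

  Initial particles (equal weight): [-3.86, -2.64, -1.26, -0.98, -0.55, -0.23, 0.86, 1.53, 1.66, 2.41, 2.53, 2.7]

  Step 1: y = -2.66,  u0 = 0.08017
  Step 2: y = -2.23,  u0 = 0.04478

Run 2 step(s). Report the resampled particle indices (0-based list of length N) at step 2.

step 1: w=[0.0931, 0.8530, 0.0418, 0.0111, 0.0009, 0.0001, 0.0000, 0.0000, 0.0000, 0.0000, 0.0000, 0.0000]  mean=-2.6753  Neff=1.3546  idx=[0, 1, 1, 1, 1, 1, 1, 1, 1, 1, 1, 3]
step 2: w=[0.0021, 0.0986, 0.0986, 0.0986, 0.0986, 0.0986, 0.0986, 0.0986, 0.0986, 0.0986, 0.0986, 0.0115]  mean=-2.6235  Neff=10.2647  idx=[1, 2, 3, 3, 4, 5, 6, 7, 8, 9, 9, 10]

resampled_idx = [1, 2, 3, 3, 4, 5, 6, 7, 8, 9, 9, 10]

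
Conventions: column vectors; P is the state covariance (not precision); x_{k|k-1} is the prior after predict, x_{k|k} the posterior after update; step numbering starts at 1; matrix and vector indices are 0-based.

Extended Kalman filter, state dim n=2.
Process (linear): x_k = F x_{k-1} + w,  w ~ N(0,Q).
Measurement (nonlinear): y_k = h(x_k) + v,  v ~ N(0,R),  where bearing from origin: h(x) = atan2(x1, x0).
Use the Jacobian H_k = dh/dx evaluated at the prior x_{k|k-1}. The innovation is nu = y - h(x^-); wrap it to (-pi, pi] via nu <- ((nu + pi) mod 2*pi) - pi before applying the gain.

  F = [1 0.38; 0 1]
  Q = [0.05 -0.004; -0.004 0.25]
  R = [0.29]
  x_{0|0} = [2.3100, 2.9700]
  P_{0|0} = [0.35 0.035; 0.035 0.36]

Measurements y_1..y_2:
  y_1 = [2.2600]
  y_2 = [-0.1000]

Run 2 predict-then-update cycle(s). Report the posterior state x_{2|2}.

step 1: x^-=[3.4386, 2.9700]  P^-=[0.4786 0.1678; 0.1678 0.6100]  H_jac=[-0.1439 0.1666]  S=[0.3088]  K=[-0.1325; 0.2509]  nu=[1.5476]  x^+=[3.2336, 3.3582]  P^+=[0.4732 0.1781; 0.1781 0.5906]
step 2: x^-=[4.5097, 3.3582]  P^-=[0.7438 0.3985; 0.3985 0.8406]  H_jac=[-0.1062 0.1426]  S=[0.3034]  K=[-0.0730; 0.2557]  nu=[-0.7401]  x^+=[4.5638, 3.1690]  P^+=[0.7422 0.4041; 0.4041 0.8207]

x_post = [4.5638, 3.1690]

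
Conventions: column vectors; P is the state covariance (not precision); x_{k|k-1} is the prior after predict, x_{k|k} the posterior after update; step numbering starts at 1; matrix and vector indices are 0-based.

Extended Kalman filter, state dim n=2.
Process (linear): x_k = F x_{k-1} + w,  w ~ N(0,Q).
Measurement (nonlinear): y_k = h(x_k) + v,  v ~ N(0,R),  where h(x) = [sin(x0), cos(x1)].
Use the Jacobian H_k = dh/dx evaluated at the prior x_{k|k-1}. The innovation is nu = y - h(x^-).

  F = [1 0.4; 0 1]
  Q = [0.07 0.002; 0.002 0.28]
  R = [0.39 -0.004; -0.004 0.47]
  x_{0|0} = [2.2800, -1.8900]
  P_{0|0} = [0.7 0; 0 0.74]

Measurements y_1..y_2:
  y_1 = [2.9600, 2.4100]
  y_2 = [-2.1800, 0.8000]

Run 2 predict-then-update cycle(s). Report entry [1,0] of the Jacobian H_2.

step 1: x^-=[1.5240, -1.8900]  P^-=[0.8884 0.2980; 0.2980 1.0200]  H_jac=[0.0468 0.0000; 0.0000 0.9495]  S=[0.3919 0.0092; 0.0092 1.3896]  K=[0.1012 0.2030; 0.0191 0.6968]  nu=[1.9611, 2.7238]  x^+=[2.2754, 0.0456]  P^+=[0.8268 0.1000; 0.1000 0.3449]
step 2: x^-=[2.2936, 0.0456]  P^-=[1.0320 0.2400; 0.2400 0.6249]  H_jac=[-0.6615 0.0000; 0.0000 -0.0456]  S=[0.8416 0.0032; 0.0032 0.4713]  K=[-0.8111 -0.0176; -0.1884 -0.0592]  nu=[-2.9300, -0.1990]  x^+=[4.6736, 0.6094]  P^+=[0.4781 0.1107; 0.1107 0.5933]

H_jac[1,0] = 0.0000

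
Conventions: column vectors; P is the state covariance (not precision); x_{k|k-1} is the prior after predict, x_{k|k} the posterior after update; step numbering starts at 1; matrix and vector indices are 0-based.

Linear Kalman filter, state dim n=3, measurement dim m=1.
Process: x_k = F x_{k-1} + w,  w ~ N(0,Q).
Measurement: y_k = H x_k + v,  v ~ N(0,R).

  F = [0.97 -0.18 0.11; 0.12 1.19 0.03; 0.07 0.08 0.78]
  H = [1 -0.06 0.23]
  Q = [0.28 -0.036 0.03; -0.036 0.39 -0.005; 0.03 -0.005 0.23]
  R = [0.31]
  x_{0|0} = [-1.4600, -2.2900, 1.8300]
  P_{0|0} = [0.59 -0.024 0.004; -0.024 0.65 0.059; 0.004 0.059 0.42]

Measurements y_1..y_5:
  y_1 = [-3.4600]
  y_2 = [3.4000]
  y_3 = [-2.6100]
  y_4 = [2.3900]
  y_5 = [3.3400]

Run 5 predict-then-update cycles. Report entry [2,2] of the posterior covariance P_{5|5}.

step 1: x^-=[-0.8027, -2.8454, 1.1420]  P^-=[0.8682 -0.1248 0.0905; -0.1248 1.3167 0.1247; 0.0905 0.1247 0.5001]  S=[1.2625]  K=[0.7101; -0.1387; 0.1568]  nu=[-3.0907]  x^+=[-2.9973, -2.4168, 0.6573]  P^+=[0.2316 -0.0004 -0.0501; -0.0004 1.2924 0.1522; -0.0501 0.1522 0.4691]
step 2: x^-=[-2.4000, -3.2159, 0.1095]  P^-=[0.5289 -0.2679 0.0090; -0.2679 2.2344 0.2677; 0.0090 0.2677 0.5383]  S=[0.9043]  K=[0.6049; -0.3764; 0.1291]  nu=[5.5819]  x^+=[0.9766, -5.3166, 0.8300]  P^+=[0.1980 -0.0620 -0.0616; -0.0620 2.1063 0.3117; -0.0616 0.3117 0.5232]
step 3: x^-=[1.9956, -6.1847, 0.2905]  P^-=[0.5370 -0.4961 -0.0341; -0.4961 3.3801 0.4878; -0.0341 0.4878 0.5943]  S=[0.9210]  K=[0.6069; -0.6370; 0.0796]  nu=[-5.0435]  x^+=[-1.0652, -2.9718, -0.1108]  P^+=[0.1978 -0.1400 -0.0786; -0.1400 3.0064 0.5345; -0.0786 0.5345 0.5884]
step 4: x^-=[-0.5105, -3.6676, -0.3987]  P^-=[0.5816 -0.7499 -0.0889; -0.7499 4.6483 0.7735; -0.0889 0.7735 0.6648]  S=[0.9712]  K=[0.6241; -0.8760; 0.0181]  nu=[2.7721]  x^+=[1.2196, -6.0961, -0.3485]  P^+=[0.2033 -0.2188 -0.0999; -0.2188 3.9029 0.7889; -0.0999 0.7889 0.6644]
step 5: x^-=[2.2420, -7.1184, -0.6742]  P^-=[0.6297 -0.9993 -0.1498; -0.9993 5.9136 1.0881; -0.1498 1.0881 0.7453]  S=[1.0214]  K=[0.6415; -1.0807; -0.0427]  nu=[0.8260]  x^+=[2.7718, -8.0111, -0.7094]  P^+=[0.2094 -0.2912 -0.1218; -0.2912 4.7207 1.0409; -0.1218 1.0409 0.7435]

P_post[2,2] = 0.7435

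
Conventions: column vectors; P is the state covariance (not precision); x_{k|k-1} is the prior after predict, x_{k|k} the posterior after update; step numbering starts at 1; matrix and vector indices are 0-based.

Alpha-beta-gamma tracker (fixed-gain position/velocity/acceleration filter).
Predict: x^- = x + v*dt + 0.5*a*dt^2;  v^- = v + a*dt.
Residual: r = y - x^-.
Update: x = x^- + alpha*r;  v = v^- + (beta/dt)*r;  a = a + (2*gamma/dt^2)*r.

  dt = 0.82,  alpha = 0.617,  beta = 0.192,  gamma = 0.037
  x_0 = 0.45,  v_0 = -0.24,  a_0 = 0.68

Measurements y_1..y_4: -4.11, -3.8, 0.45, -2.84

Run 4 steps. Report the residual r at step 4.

resid = -1.9919

step 1: x_pred=0.4818  r=-4.5918  x^+=-2.3513  v^+=-0.7576  a^+=0.1747
step 2: x_pred=-2.9138  r=-0.8862  x^+=-3.4606  v^+=-0.8218  a^+=0.0771
step 3: x_pred=-4.1086  r=4.5586  x^+=-1.2959  v^+=0.3088  a^+=0.5788
step 4: x_pred=-0.8481  r=-1.9919  x^+=-2.0771  v^+=0.3170  a^+=0.3596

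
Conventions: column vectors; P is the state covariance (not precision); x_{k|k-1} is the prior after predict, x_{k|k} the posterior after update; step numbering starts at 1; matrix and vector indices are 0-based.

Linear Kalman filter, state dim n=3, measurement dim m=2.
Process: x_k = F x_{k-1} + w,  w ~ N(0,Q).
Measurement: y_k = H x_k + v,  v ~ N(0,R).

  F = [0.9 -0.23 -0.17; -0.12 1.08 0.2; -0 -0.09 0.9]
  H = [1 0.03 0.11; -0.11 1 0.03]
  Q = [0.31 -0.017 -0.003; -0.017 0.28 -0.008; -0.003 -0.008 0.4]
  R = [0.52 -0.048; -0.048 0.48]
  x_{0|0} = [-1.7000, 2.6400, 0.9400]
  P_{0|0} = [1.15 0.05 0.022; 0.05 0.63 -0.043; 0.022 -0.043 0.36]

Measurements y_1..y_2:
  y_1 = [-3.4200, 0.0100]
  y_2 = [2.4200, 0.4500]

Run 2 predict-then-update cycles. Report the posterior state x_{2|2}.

step 1: x^-=[-2.2970, 3.2432, 0.6084]  P^-=[1.2544 -0.2457 -0.0230; -0.2457 1.0132 -0.0473; -0.0230 -0.0473 0.7037]  S=[1.7637 -0.4038; -0.4038 1.5604]  K=[0.6901 -0.0677; 0.0291 0.6733; 0.0282 -0.0079]  nu=[-1.2872, -3.5041]  x^+=[-2.9480, 0.8464, 0.5996]  P^+=[0.3695 -0.0232 -0.0612; -0.0232 0.3202 -0.0329; -0.0612 -0.0329 0.7020]
step 2: x^-=[-2.9498, 1.3878, 0.4634]  P^-=[0.6723 -0.1882 -0.1451; -0.1882 0.6816 0.0622; -0.1451 0.0622 0.9765]  S=[1.1619 -0.2815; -0.2815 1.2167]  K=[0.5370 -0.0947; 0.0019 0.5792; -0.0100 0.0860]  nu=[5.2772, -1.2762]  x^+=[0.0052, 0.6586, 0.3008]  P^+=[0.2976 -0.0350 -0.1157; -0.0350 0.2741 0.0000; -0.1157 0.0000 0.9669]

x_post = [0.0052, 0.6586, 0.3008]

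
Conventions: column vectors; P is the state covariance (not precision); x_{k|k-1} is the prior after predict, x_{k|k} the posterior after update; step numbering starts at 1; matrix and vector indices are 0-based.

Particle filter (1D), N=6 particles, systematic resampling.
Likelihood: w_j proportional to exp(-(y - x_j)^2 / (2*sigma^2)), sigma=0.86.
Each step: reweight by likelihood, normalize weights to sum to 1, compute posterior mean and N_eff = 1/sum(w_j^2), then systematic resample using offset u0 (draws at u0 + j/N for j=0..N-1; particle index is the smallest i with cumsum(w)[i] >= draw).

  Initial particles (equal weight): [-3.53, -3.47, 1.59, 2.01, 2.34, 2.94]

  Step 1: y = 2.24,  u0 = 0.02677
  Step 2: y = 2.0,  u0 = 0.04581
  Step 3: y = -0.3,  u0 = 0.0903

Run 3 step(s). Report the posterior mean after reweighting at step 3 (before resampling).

post_mean = 1.7258

step 1: w=[0.0000, 0.0000, 0.2193, 0.2815, 0.2898, 0.2095]  mean=2.2084  Neff=3.9191  idx=[2, 2, 3, 4, 4, 5]
step 2: w=[0.1721, 0.1721, 0.1929, 0.1784, 0.1784, 0.1061]  mean=2.0818  Neff=5.8360  idx=[0, 1, 2, 3, 3, 4]
step 3: w=[0.3839, 0.3839, 0.1165, 0.0386, 0.0386, 0.0386]  mean=1.7258  Neff=3.1977  idx=[0, 0, 1, 1, 1, 4]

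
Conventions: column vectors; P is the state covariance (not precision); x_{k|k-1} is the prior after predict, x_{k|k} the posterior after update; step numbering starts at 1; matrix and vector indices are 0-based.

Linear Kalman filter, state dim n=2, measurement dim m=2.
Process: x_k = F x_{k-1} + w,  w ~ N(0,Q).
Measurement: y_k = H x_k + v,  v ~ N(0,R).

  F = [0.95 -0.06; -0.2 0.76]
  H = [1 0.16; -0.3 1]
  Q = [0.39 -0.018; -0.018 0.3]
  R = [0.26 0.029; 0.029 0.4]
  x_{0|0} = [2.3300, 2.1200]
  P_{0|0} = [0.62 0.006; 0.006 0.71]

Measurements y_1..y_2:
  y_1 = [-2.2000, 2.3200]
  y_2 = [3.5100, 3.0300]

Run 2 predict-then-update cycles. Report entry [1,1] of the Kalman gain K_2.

step 1: x^-=[2.0863, 1.1452]  P^-=[0.9514 -0.1638; -0.1638 0.7331]  S=[1.1778 -0.2950; -0.2950 1.3170]  K=[0.7417 -0.1749; 0.1158 0.6199]  nu=[-4.4695, 1.8007]  x^+=[-1.5439, 1.7438]  P^+=[0.1866 0.0075; 0.0075 0.2536]
step 2: x^-=[-1.5713, 1.6340]  P^-=[0.5584 -0.0595; -0.0595 0.4516]  S=[0.8110 -0.1229; -0.1229 0.9376]  K=[0.6532 -0.1565; 0.0935 0.5130]  nu=[4.8199, 0.9246]  x^+=[1.4321, 2.5590]  P^+=[0.1644 0.0056; 0.0056 0.2096]

K[1,1] = 0.5130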